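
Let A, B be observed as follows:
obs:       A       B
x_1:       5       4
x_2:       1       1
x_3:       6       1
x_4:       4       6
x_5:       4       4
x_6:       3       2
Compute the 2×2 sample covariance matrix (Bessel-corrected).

Step 1 — column means:
  mean(A) = (5 + 1 + 6 + 4 + 4 + 3) / 6 = 23/6 = 3.8333
  mean(B) = (4 + 1 + 1 + 6 + 4 + 2) / 6 = 18/6 = 3

Step 2 — sample covariance S[i,j] = (1/(n-1)) · Σ_k (x_{k,i} - mean_i) · (x_{k,j} - mean_j), with n-1 = 5.
  S[A,A] = ((1.1667)·(1.1667) + (-2.8333)·(-2.8333) + (2.1667)·(2.1667) + (0.1667)·(0.1667) + (0.1667)·(0.1667) + (-0.8333)·(-0.8333)) / 5 = 14.8333/5 = 2.9667
  S[A,B] = ((1.1667)·(1) + (-2.8333)·(-2) + (2.1667)·(-2) + (0.1667)·(3) + (0.1667)·(1) + (-0.8333)·(-1)) / 5 = 4/5 = 0.8
  S[B,B] = ((1)·(1) + (-2)·(-2) + (-2)·(-2) + (3)·(3) + (1)·(1) + (-1)·(-1)) / 5 = 20/5 = 4

S is symmetric (S[j,i] = S[i,j]). Assembling:

S = [[2.9667, 0.8],
 [0.8, 4]]


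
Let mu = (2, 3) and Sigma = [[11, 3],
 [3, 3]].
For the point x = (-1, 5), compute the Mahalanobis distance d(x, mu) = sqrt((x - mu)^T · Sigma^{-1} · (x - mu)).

Step 1 — centre the observation: (x - mu) = (-3, 2).

Step 2 — invert Sigma. det(Sigma) = 11·3 - (3)² = 24.
  Sigma^{-1} = (1/det) · [[d, -b], [-b, a]] = [[0.125, -0.125],
 [-0.125, 0.4583]].

Step 3 — form the quadratic (x - mu)^T · Sigma^{-1} · (x - mu):
  Sigma^{-1} · (x - mu) = (-0.625, 1.2917).
  (x - mu)^T · [Sigma^{-1} · (x - mu)] = (-3)·(-0.625) + (2)·(1.2917) = 4.4583.

Step 4 — take square root: d = √(4.4583) ≈ 2.1115.

d(x, mu) = √(4.4583) ≈ 2.1115


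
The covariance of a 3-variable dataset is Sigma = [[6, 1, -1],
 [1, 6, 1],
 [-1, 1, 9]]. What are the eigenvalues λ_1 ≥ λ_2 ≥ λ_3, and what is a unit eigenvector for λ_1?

Step 1 — characteristic polynomial p(λ) = det(λI - Sigma) = λ³ - tr·λ² + c_1·λ - det, where tr = trace, c_1 = sum of the principal 2×2 minors, det = det(Sigma):
  tr = 6 + 6 + 9 = 21,
  c_1 = (6·6 - (1)²) + (6·9 - (-1)²) + (6·9 - (1)²) = 35 + 53 + 53 = 141,
  det = 6·(6·9 - (1)²) - (1)·((1)·9 - (1)·(-1)) + (-1)·((1)·(1) - 6·(-1)) = 6·(53) - (1)·(10) + (-1)·(7) = 301.
  So p(λ) = λ³ - 21λ² + 141λ - 301.
Step 2 — look for an integer root (rational root theorem: any rational root is an integer divisor of 301). Testing λ = 7:
  p(7) = 343 - 1029 + 987 - 301 = 0  ✓
  Dividing out (λ - 7): p(λ) = (λ - 7)(λ² - 14λ + 43).
Step 3 — remaining eigenvalues from the quadratic λ² - 14λ + 43 = 0:
  Δ = 14² - 4·43 = 196 - 172 = 24,  λ = (14 ± √24)/2 = (14 ± 4.899)/2 ≈ 9.4495 or 4.5505.
  Sorted: λ_1 = 9.4495,  λ_2 = 7,  λ_3 = 4.5505  (check: sum = 21 = tr ✓).

Step 4 — unit eigenvector for λ_1 ≈ 9.4495: v spans the null space of (Sigma - λ_1 I), whose rows are
  r_1 = (-3.4495, 1, -1),  r_2 = (1, -3.4495, 1),  r_3 = (-1, 1, -0.4495).
  v is orthogonal to every row, so take v ∝ r_1 × r_2 = ((1)·(1) - (-1)·(-3.4495), (-1)·(1) - (-3.4495)·(1), (-3.4495)·(-3.4495) - (1)·(1)) ≈ (-2.4495, 2.4495, 10.899).
  Rescale (multiply by -1 so the first nonzero entry is positive): u = (2.4495, -2.4495, -10.899).
  ||u|| = √((2.4495)² + (-2.4495)² + (-10.899)²) = √(130.7878) ≈ 11.4362,  v_1 = u/||u|| ≈ (0.2142, -0.2142, -0.953) (||v_1|| = 1).

λ_1 = 9.4495,  λ_2 = 7,  λ_3 = 4.5505;  v_1 ≈ (0.2142, -0.2142, -0.953)


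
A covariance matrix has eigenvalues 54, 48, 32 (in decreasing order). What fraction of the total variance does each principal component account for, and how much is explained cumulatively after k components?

Step 1 — total variance = trace(Sigma) = Σ λ_i = 54 + 48 + 32 = 134.

Step 2 — fraction explained by component i = λ_i / Σ λ:
  PC1: 54/134 = 0.403
  PC2: 48/134 = 0.3582
  PC3: 32/134 = 0.2388

Step 3 — cumulative fraction after k components = (λ_1 + ... + λ_k) / Σ λ:
  k = 1: 54/134 = 0.403
  k = 2: (54 + 48)/134 = 102/134 = 0.7612
  k = 3: (54 + 48 + 32)/134 = 134/134 = 1

Summary (fraction, with percent):

explained: PC1 0.403 (40.3%), PC2 0.3582 (35.82%), PC3 0.2388 (23.88%);  cumulative: 0.403, 0.7612, 1


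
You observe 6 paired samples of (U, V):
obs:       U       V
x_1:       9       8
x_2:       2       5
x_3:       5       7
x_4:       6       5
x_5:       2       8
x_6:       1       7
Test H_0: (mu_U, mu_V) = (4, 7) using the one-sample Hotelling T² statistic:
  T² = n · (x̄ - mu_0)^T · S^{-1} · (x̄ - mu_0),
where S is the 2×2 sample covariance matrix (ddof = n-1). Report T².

Step 1 — sample mean vector:
  mean(U) = (9 + 2 + 5 + 6 + 2 + 1) / 6 = 25/6 = 4.1667
  mean(V) = (8 + 5 + 7 + 5 + 8 + 7) / 6 = 40/6 = 6.6667
  x̄ = (4.1667, 6.6667),  deviation x̄ - mu_0 = (4.1667, 6.6667) - (4, 7) = (0.1667, -0.3333).

Step 2 — sample covariance matrix, S[i,j] = (1/(n-1)) · Σ_k (x_{k,i} - mean_i) · (x_{k,j} - mean_j), divisor n-1 = 5:
  S[U,U] = ((4.8333)·(4.8333) + (-2.1667)·(-2.1667) + (0.8333)·(0.8333) + (1.8333)·(1.8333) + (-2.1667)·(-2.1667) + (-3.1667)·(-3.1667)) / 5 = 46.8333/5 = 9.3667
  S[U,V] = ((4.8333)·(1.3333) + (-2.1667)·(-1.6667) + (0.8333)·(0.3333) + (1.8333)·(-1.6667) + (-2.1667)·(1.3333) + (-3.1667)·(0.3333)) / 5 = 3.3333/5 = 0.6667
  S[V,V] = ((1.3333)·(1.3333) + (-1.6667)·(-1.6667) + (0.3333)·(0.3333) + (-1.6667)·(-1.6667) + (1.3333)·(1.3333) + (0.3333)·(0.3333)) / 5 = 9.3333/5 = 1.8667
  S = [[9.3667, 0.6667],
 [0.6667, 1.8667]].

Step 3 — invert S. det(S) = 9.3667·1.8667 - (0.6667)² = 17.04.
  S^{-1} = (1/det) · [[d, -b], [-b, a]] = [[0.1095, -0.0391],
 [-0.0391, 0.5497]].

Step 4 — quadratic form (x̄ - mu_0)^T · S^{-1} · (x̄ - mu_0):
  S^{-1} · (x̄ - mu_0) = (0.0313, -0.1897),
  (x̄ - mu_0)^T · [...] = (0.1667)·(0.0313) + (-0.3333)·(-0.1897) = 0.0685.

Step 5 — scale by n: T² = 6 · 0.0685 = 0.4108.

T² ≈ 0.4108


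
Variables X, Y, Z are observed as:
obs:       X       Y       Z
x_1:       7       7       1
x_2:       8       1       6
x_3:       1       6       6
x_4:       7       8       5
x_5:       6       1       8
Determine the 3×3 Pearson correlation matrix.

Step 1 — column means:
  mean(X) = (7 + 8 + 1 + 7 + 6) / 5 = 29/5 = 5.8
  mean(Y) = (7 + 1 + 6 + 8 + 1) / 5 = 23/5 = 4.6
  mean(Z) = (1 + 6 + 6 + 5 + 8) / 5 = 26/5 = 5.2

Step 2 — sample variances and covariances s[i,j] = (1/(n-1)) · Σ_k (x_{k,i} - mean_i) · (x_{k,j} - mean_j), with n-1 = 4:
  s[X,X] = ((1.2)·(1.2) + (2.2)·(2.2) + (-4.8)·(-4.8) + (1.2)·(1.2) + (0.2)·(0.2)) / 4 = 30.8/4 = 7.7
  s[X,Y] = ((1.2)·(2.4) + (2.2)·(-3.6) + (-4.8)·(1.4) + (1.2)·(3.4) + (0.2)·(-3.6)) / 4 = -8.4/4 = -2.1
  s[X,Z] = ((1.2)·(-4.2) + (2.2)·(0.8) + (-4.8)·(0.8) + (1.2)·(-0.2) + (0.2)·(2.8)) / 4 = -6.8/4 = -1.7
  s[Y,Y] = ((2.4)·(2.4) + (-3.6)·(-3.6) + (1.4)·(1.4) + (3.4)·(3.4) + (-3.6)·(-3.6)) / 4 = 45.2/4 = 11.3
  s[Y,Z] = ((2.4)·(-4.2) + (-3.6)·(0.8) + (1.4)·(0.8) + (3.4)·(-0.2) + (-3.6)·(2.8)) / 4 = -22.6/4 = -5.65
  s[Z,Z] = ((-4.2)·(-4.2) + (0.8)·(0.8) + (0.8)·(0.8) + (-0.2)·(-0.2) + (2.8)·(2.8)) / 4 = 26.8/4 = 6.7
  Sample standard deviations s_i = √(s[i,i]):
  s(X) = √(7.7) = 2.7749
  s(Y) = √(11.3) = 3.3615
  s(Z) = √(6.7) = 2.5884

Step 3 — r_{ij} = s_{ij} / (s_i · s_j):
  r[X,X] = 1 (diagonal).
  r[X,Y] = -2.1 / (2.7749 · 3.3615) = -2.1 / 9.3279 = -0.2251
  r[X,Z] = -1.7 / (2.7749 · 2.5884) = -1.7 / 7.1826 = -0.2367
  r[Y,Y] = 1 (diagonal).
  r[Y,Z] = -5.65 / (3.3615 · 2.5884) = -5.65 / 8.7011 = -0.6493
  r[Z,Z] = 1 (diagonal).

R is symmetric with unit diagonal. Assembling:

R = [[1, -0.2251, -0.2367],
 [-0.2251, 1, -0.6493],
 [-0.2367, -0.6493, 1]]


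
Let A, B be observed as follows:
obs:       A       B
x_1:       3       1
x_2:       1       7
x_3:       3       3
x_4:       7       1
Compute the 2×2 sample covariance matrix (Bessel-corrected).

Step 1 — column means:
  mean(A) = (3 + 1 + 3 + 7) / 4 = 14/4 = 3.5
  mean(B) = (1 + 7 + 3 + 1) / 4 = 12/4 = 3

Step 2 — sample covariance S[i,j] = (1/(n-1)) · Σ_k (x_{k,i} - mean_i) · (x_{k,j} - mean_j), with n-1 = 3.
  S[A,A] = ((-0.5)·(-0.5) + (-2.5)·(-2.5) + (-0.5)·(-0.5) + (3.5)·(3.5)) / 3 = 19/3 = 6.3333
  S[A,B] = ((-0.5)·(-2) + (-2.5)·(4) + (-0.5)·(0) + (3.5)·(-2)) / 3 = -16/3 = -5.3333
  S[B,B] = ((-2)·(-2) + (4)·(4) + (0)·(0) + (-2)·(-2)) / 3 = 24/3 = 8

S is symmetric (S[j,i] = S[i,j]). Assembling:

S = [[6.3333, -5.3333],
 [-5.3333, 8]]


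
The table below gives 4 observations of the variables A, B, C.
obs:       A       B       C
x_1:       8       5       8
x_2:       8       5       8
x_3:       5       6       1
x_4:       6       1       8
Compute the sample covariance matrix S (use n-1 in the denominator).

Step 1 — column means:
  mean(A) = (8 + 8 + 5 + 6) / 4 = 27/4 = 6.75
  mean(B) = (5 + 5 + 6 + 1) / 4 = 17/4 = 4.25
  mean(C) = (8 + 8 + 1 + 8) / 4 = 25/4 = 6.25

Step 2 — sample covariance S[i,j] = (1/(n-1)) · Σ_k (x_{k,i} - mean_i) · (x_{k,j} - mean_j), with n-1 = 3.
  S[A,A] = ((1.25)·(1.25) + (1.25)·(1.25) + (-1.75)·(-1.75) + (-0.75)·(-0.75)) / 3 = 6.75/3 = 2.25
  S[A,B] = ((1.25)·(0.75) + (1.25)·(0.75) + (-1.75)·(1.75) + (-0.75)·(-3.25)) / 3 = 1.25/3 = 0.4167
  S[A,C] = ((1.25)·(1.75) + (1.25)·(1.75) + (-1.75)·(-5.25) + (-0.75)·(1.75)) / 3 = 12.25/3 = 4.0833
  S[B,B] = ((0.75)·(0.75) + (0.75)·(0.75) + (1.75)·(1.75) + (-3.25)·(-3.25)) / 3 = 14.75/3 = 4.9167
  S[B,C] = ((0.75)·(1.75) + (0.75)·(1.75) + (1.75)·(-5.25) + (-3.25)·(1.75)) / 3 = -12.25/3 = -4.0833
  S[C,C] = ((1.75)·(1.75) + (1.75)·(1.75) + (-5.25)·(-5.25) + (1.75)·(1.75)) / 3 = 36.75/3 = 12.25

S is symmetric (S[j,i] = S[i,j]). Assembling:

S = [[2.25, 0.4167, 4.0833],
 [0.4167, 4.9167, -4.0833],
 [4.0833, -4.0833, 12.25]]


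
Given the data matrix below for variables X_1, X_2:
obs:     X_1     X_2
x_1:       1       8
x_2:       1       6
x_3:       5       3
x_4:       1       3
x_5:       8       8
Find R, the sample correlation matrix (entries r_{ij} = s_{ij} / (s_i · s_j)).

Step 1 — column means:
  mean(X_1) = (1 + 1 + 5 + 1 + 8) / 5 = 16/5 = 3.2
  mean(X_2) = (8 + 6 + 3 + 3 + 8) / 5 = 28/5 = 5.6

Step 2 — sample variances and covariances s[i,j] = (1/(n-1)) · Σ_k (x_{k,i} - mean_i) · (x_{k,j} - mean_j), with n-1 = 4:
  s[X_1,X_1] = ((-2.2)·(-2.2) + (-2.2)·(-2.2) + (1.8)·(1.8) + (-2.2)·(-2.2) + (4.8)·(4.8)) / 4 = 40.8/4 = 10.2
  s[X_1,X_2] = ((-2.2)·(2.4) + (-2.2)·(0.4) + (1.8)·(-2.6) + (-2.2)·(-2.6) + (4.8)·(2.4)) / 4 = 6.4/4 = 1.6
  s[X_2,X_2] = ((2.4)·(2.4) + (0.4)·(0.4) + (-2.6)·(-2.6) + (-2.6)·(-2.6) + (2.4)·(2.4)) / 4 = 25.2/4 = 6.3
  Sample standard deviations s_i = √(s[i,i]):
  s(X_1) = √(10.2) = 3.1937
  s(X_2) = √(6.3) = 2.51

Step 3 — r_{ij} = s_{ij} / (s_i · s_j):
  r[X_1,X_1] = 1 (diagonal).
  r[X_1,X_2] = 1.6 / (3.1937 · 2.51) = 1.6 / 8.0162 = 0.1996
  r[X_2,X_2] = 1 (diagonal).

R is symmetric with unit diagonal. Assembling:

R = [[1, 0.1996],
 [0.1996, 1]]


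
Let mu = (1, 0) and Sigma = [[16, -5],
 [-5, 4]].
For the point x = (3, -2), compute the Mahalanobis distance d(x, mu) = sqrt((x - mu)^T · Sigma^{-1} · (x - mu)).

Step 1 — centre the observation: (x - mu) = (2, -2).

Step 2 — invert Sigma. det(Sigma) = 16·4 - (-5)² = 39.
  Sigma^{-1} = (1/det) · [[d, -b], [-b, a]] = [[0.1026, 0.1282],
 [0.1282, 0.4103]].

Step 3 — form the quadratic (x - mu)^T · Sigma^{-1} · (x - mu):
  Sigma^{-1} · (x - mu) = (-0.0513, -0.5641).
  (x - mu)^T · [Sigma^{-1} · (x - mu)] = (2)·(-0.0513) + (-2)·(-0.5641) = 1.0256.

Step 4 — take square root: d = √(1.0256) ≈ 1.0127.

d(x, mu) = √(1.0256) ≈ 1.0127


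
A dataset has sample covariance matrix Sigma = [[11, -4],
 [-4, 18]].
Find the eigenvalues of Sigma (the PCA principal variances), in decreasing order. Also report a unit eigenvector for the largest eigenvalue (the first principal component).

Step 1 — characteristic polynomial of 2×2 Sigma:
  det(Sigma - λI) = λ² - trace · λ + det = 0.
  trace = 11 + 18 = 29, det = 11·18 - (-4)² = 182.
Step 2 — discriminant:
  Δ = trace² - 4·det = 841 - 728 = 113.
Step 3 — eigenvalues:
  λ = (trace ± √Δ)/2 = (29 ± 10.6301)/2,
  λ_1 = 19.8151,  λ_2 = 9.1849.

Step 4 — unit eigenvector for λ_1: solve (Sigma - λ_1 I)v = 0. First row:
  (11 - 19.8151)·v_x + (-4)·v_y = 0, i.e. (-8.8151)·v_x + (-4)·v_y = 0,
  so v ∝ (b, λ_1 - a) = (-4, 8.8151); multiply by -1 so the first entry is positive: u = (4, -8.8151).
  ||u|| = √((4)² + (-8.8151)²) = √(93.7055) ≈ 9.6802,
  v_1 = u/||u|| ≈ (0.4132, -0.9106) (||v_1|| = 1).

λ_1 = 19.8151,  λ_2 = 9.1849;  v_1 ≈ (0.4132, -0.9106)


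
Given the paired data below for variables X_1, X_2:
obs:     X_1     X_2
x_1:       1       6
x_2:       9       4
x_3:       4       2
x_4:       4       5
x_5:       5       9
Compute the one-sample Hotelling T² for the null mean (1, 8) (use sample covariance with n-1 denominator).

Step 1 — sample mean vector:
  mean(X_1) = (1 + 9 + 4 + 4 + 5) / 5 = 23/5 = 4.6
  mean(X_2) = (6 + 4 + 2 + 5 + 9) / 5 = 26/5 = 5.2
  x̄ = (4.6, 5.2),  deviation x̄ - mu_0 = (4.6, 5.2) - (1, 8) = (3.6, -2.8).

Step 2 — sample covariance matrix, S[i,j] = (1/(n-1)) · Σ_k (x_{k,i} - mean_i) · (x_{k,j} - mean_j), divisor n-1 = 4:
  S[X_1,X_1] = ((-3.6)·(-3.6) + (4.4)·(4.4) + (-0.6)·(-0.6) + (-0.6)·(-0.6) + (0.4)·(0.4)) / 4 = 33.2/4 = 8.3
  S[X_1,X_2] = ((-3.6)·(0.8) + (4.4)·(-1.2) + (-0.6)·(-3.2) + (-0.6)·(-0.2) + (0.4)·(3.8)) / 4 = -4.6/4 = -1.15
  S[X_2,X_2] = ((0.8)·(0.8) + (-1.2)·(-1.2) + (-3.2)·(-3.2) + (-0.2)·(-0.2) + (3.8)·(3.8)) / 4 = 26.8/4 = 6.7
  S = [[8.3, -1.15],
 [-1.15, 6.7]].

Step 3 — invert S. det(S) = 8.3·6.7 - (-1.15)² = 54.2875.
  S^{-1} = (1/det) · [[d, -b], [-b, a]] = [[0.1234, 0.0212],
 [0.0212, 0.1529]].

Step 4 — quadratic form (x̄ - mu_0)^T · S^{-1} · (x̄ - mu_0):
  S^{-1} · (x̄ - mu_0) = (0.385, -0.3518),
  (x̄ - mu_0)^T · [...] = (3.6)·(0.385) + (-2.8)·(-0.3518) = 2.3711.

Step 5 — scale by n: T² = 5 · 2.3711 = 11.8554.

T² ≈ 11.8554


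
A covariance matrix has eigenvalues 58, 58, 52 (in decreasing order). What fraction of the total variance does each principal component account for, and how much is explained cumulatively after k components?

Step 1 — total variance = trace(Sigma) = Σ λ_i = 58 + 58 + 52 = 168.

Step 2 — fraction explained by component i = λ_i / Σ λ:
  PC1: 58/168 = 0.3452
  PC2: 58/168 = 0.3452
  PC3: 52/168 = 0.3095

Step 3 — cumulative fraction after k components = (λ_1 + ... + λ_k) / Σ λ:
  k = 1: 58/168 = 0.3452
  k = 2: (58 + 58)/168 = 116/168 = 0.6905
  k = 3: (58 + 58 + 52)/168 = 168/168 = 1

Summary (fraction, with percent):

explained: PC1 0.3452 (34.52%), PC2 0.3452 (34.52%), PC3 0.3095 (30.95%);  cumulative: 0.3452, 0.6905, 1


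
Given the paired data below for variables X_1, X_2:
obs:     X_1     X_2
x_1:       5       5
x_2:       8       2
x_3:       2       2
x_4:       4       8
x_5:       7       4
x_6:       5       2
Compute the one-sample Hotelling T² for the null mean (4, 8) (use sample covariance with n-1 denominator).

Step 1 — sample mean vector:
  mean(X_1) = (5 + 8 + 2 + 4 + 7 + 5) / 6 = 31/6 = 5.1667
  mean(X_2) = (5 + 2 + 2 + 8 + 4 + 2) / 6 = 23/6 = 3.8333
  x̄ = (5.1667, 3.8333),  deviation x̄ - mu_0 = (5.1667, 3.8333) - (4, 8) = (1.1667, -4.1667).

Step 2 — sample covariance matrix, S[i,j] = (1/(n-1)) · Σ_k (x_{k,i} - mean_i) · (x_{k,j} - mean_j), divisor n-1 = 5:
  S[X_1,X_1] = ((-0.1667)·(-0.1667) + (2.8333)·(2.8333) + (-3.1667)·(-3.1667) + (-1.1667)·(-1.1667) + (1.8333)·(1.8333) + (-0.1667)·(-0.1667)) / 5 = 22.8333/5 = 4.5667
  S[X_1,X_2] = ((-0.1667)·(1.1667) + (2.8333)·(-1.8333) + (-3.1667)·(-1.8333) + (-1.1667)·(4.1667) + (1.8333)·(0.1667) + (-0.1667)·(-1.8333)) / 5 = -3.8333/5 = -0.7667
  S[X_2,X_2] = ((1.1667)·(1.1667) + (-1.8333)·(-1.8333) + (-1.8333)·(-1.8333) + (4.1667)·(4.1667) + (0.1667)·(0.1667) + (-1.8333)·(-1.8333)) / 5 = 28.8333/5 = 5.7667
  S = [[4.5667, -0.7667],
 [-0.7667, 5.7667]].

Step 3 — invert S. det(S) = 4.5667·5.7667 - (-0.7667)² = 25.7467.
  S^{-1} = (1/det) · [[d, -b], [-b, a]] = [[0.224, 0.0298],
 [0.0298, 0.1774]].

Step 4 — quadratic form (x̄ - mu_0)^T · S^{-1} · (x̄ - mu_0):
  S^{-1} · (x̄ - mu_0) = (0.1372, -0.7043),
  (x̄ - mu_0)^T · [...] = (1.1667)·(0.1372) + (-4.1667)·(-0.7043) = 3.0947.

Step 5 — scale by n: T² = 6 · 3.0947 = 18.5681.

T² ≈ 18.5681


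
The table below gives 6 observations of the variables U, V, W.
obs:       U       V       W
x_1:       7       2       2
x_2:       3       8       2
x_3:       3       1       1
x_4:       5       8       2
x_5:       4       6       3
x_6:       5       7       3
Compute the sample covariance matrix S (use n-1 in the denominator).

Step 1 — column means:
  mean(U) = (7 + 3 + 3 + 5 + 4 + 5) / 6 = 27/6 = 4.5
  mean(V) = (2 + 8 + 1 + 8 + 6 + 7) / 6 = 32/6 = 5.3333
  mean(W) = (2 + 2 + 1 + 2 + 3 + 3) / 6 = 13/6 = 2.1667

Step 2 — sample covariance S[i,j] = (1/(n-1)) · Σ_k (x_{k,i} - mean_i) · (x_{k,j} - mean_j), with n-1 = 5.
  S[U,U] = ((2.5)·(2.5) + (-1.5)·(-1.5) + (-1.5)·(-1.5) + (0.5)·(0.5) + (-0.5)·(-0.5) + (0.5)·(0.5)) / 5 = 11.5/5 = 2.3
  S[U,V] = ((2.5)·(-3.3333) + (-1.5)·(2.6667) + (-1.5)·(-4.3333) + (0.5)·(2.6667) + (-0.5)·(0.6667) + (0.5)·(1.6667)) / 5 = -4/5 = -0.8
  S[U,W] = ((2.5)·(-0.1667) + (-1.5)·(-0.1667) + (-1.5)·(-1.1667) + (0.5)·(-0.1667) + (-0.5)·(0.8333) + (0.5)·(0.8333)) / 5 = 1.5/5 = 0.3
  S[V,V] = ((-3.3333)·(-3.3333) + (2.6667)·(2.6667) + (-4.3333)·(-4.3333) + (2.6667)·(2.6667) + (0.6667)·(0.6667) + (1.6667)·(1.6667)) / 5 = 47.3333/5 = 9.4667
  S[V,W] = ((-3.3333)·(-0.1667) + (2.6667)·(-0.1667) + (-4.3333)·(-1.1667) + (2.6667)·(-0.1667) + (0.6667)·(0.8333) + (1.6667)·(0.8333)) / 5 = 6.6667/5 = 1.3333
  S[W,W] = ((-0.1667)·(-0.1667) + (-0.1667)·(-0.1667) + (-1.1667)·(-1.1667) + (-0.1667)·(-0.1667) + (0.8333)·(0.8333) + (0.8333)·(0.8333)) / 5 = 2.8333/5 = 0.5667

S is symmetric (S[j,i] = S[i,j]). Assembling:

S = [[2.3, -0.8, 0.3],
 [-0.8, 9.4667, 1.3333],
 [0.3, 1.3333, 0.5667]]


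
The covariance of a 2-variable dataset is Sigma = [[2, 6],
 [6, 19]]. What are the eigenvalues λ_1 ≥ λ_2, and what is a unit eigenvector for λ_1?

Step 1 — characteristic polynomial of 2×2 Sigma:
  det(Sigma - λI) = λ² - trace · λ + det = 0.
  trace = 2 + 19 = 21, det = 2·19 - (6)² = 2.
Step 2 — discriminant:
  Δ = trace² - 4·det = 441 - 8 = 433.
Step 3 — eigenvalues:
  λ = (trace ± √Δ)/2 = (21 ± 20.8087)/2,
  λ_1 = 20.9043,  λ_2 = 0.0957.

Step 4 — unit eigenvector for λ_1: solve (Sigma - λ_1 I)v = 0. First row:
  (2 - 20.9043)·v_x + (6)·v_y = 0, i.e. (-18.9043)·v_x + (6)·v_y = 0,
  so v ∝ (b, λ_1 - a) = (6, 18.9043) = u.
  ||u|| = √((6)² + (18.9043)²) = √(393.3735) ≈ 19.8336,
  v_1 = u/||u|| ≈ (0.3025, 0.9531) (||v_1|| = 1).

λ_1 = 20.9043,  λ_2 = 0.0957;  v_1 ≈ (0.3025, 0.9531)


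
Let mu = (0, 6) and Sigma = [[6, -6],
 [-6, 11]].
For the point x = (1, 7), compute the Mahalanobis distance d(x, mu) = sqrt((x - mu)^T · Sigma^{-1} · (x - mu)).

Step 1 — centre the observation: (x - mu) = (1, 1).

Step 2 — invert Sigma. det(Sigma) = 6·11 - (-6)² = 30.
  Sigma^{-1} = (1/det) · [[d, -b], [-b, a]] = [[0.3667, 0.2],
 [0.2, 0.2]].

Step 3 — form the quadratic (x - mu)^T · Sigma^{-1} · (x - mu):
  Sigma^{-1} · (x - mu) = (0.5667, 0.4).
  (x - mu)^T · [Sigma^{-1} · (x - mu)] = (1)·(0.5667) + (1)·(0.4) = 0.9667.

Step 4 — take square root: d = √(0.9667) ≈ 0.9832.

d(x, mu) = √(0.9667) ≈ 0.9832


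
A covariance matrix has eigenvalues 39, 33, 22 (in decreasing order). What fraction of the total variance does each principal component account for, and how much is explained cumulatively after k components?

Step 1 — total variance = trace(Sigma) = Σ λ_i = 39 + 33 + 22 = 94.

Step 2 — fraction explained by component i = λ_i / Σ λ:
  PC1: 39/94 = 0.4149
  PC2: 33/94 = 0.3511
  PC3: 22/94 = 0.234

Step 3 — cumulative fraction after k components = (λ_1 + ... + λ_k) / Σ λ:
  k = 1: 39/94 = 0.4149
  k = 2: (39 + 33)/94 = 72/94 = 0.766
  k = 3: (39 + 33 + 22)/94 = 94/94 = 1

Summary (fraction, with percent):

explained: PC1 0.4149 (41.49%), PC2 0.3511 (35.11%), PC3 0.234 (23.4%);  cumulative: 0.4149, 0.766, 1


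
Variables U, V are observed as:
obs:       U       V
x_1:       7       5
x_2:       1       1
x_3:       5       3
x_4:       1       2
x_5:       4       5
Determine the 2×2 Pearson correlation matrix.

Step 1 — column means:
  mean(U) = (7 + 1 + 5 + 1 + 4) / 5 = 18/5 = 3.6
  mean(V) = (5 + 1 + 3 + 2 + 5) / 5 = 16/5 = 3.2

Step 2 — sample variances and covariances s[i,j] = (1/(n-1)) · Σ_k (x_{k,i} - mean_i) · (x_{k,j} - mean_j), with n-1 = 4:
  s[U,U] = ((3.4)·(3.4) + (-2.6)·(-2.6) + (1.4)·(1.4) + (-2.6)·(-2.6) + (0.4)·(0.4)) / 4 = 27.2/4 = 6.8
  s[U,V] = ((3.4)·(1.8) + (-2.6)·(-2.2) + (1.4)·(-0.2) + (-2.6)·(-1.2) + (0.4)·(1.8)) / 4 = 15.4/4 = 3.85
  s[V,V] = ((1.8)·(1.8) + (-2.2)·(-2.2) + (-0.2)·(-0.2) + (-1.2)·(-1.2) + (1.8)·(1.8)) / 4 = 12.8/4 = 3.2
  Sample standard deviations s_i = √(s[i,i]):
  s(U) = √(6.8) = 2.6077
  s(V) = √(3.2) = 1.7889

Step 3 — r_{ij} = s_{ij} / (s_i · s_j):
  r[U,U] = 1 (diagonal).
  r[U,V] = 3.85 / (2.6077 · 1.7889) = 3.85 / 4.6648 = 0.8253
  r[V,V] = 1 (diagonal).

R is symmetric with unit diagonal. Assembling:

R = [[1, 0.8253],
 [0.8253, 1]]


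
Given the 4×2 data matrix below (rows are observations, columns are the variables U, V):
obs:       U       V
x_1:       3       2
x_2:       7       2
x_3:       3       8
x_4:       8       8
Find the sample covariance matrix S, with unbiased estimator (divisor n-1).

Step 1 — column means:
  mean(U) = (3 + 7 + 3 + 8) / 4 = 21/4 = 5.25
  mean(V) = (2 + 2 + 8 + 8) / 4 = 20/4 = 5

Step 2 — sample covariance S[i,j] = (1/(n-1)) · Σ_k (x_{k,i} - mean_i) · (x_{k,j} - mean_j), with n-1 = 3.
  S[U,U] = ((-2.25)·(-2.25) + (1.75)·(1.75) + (-2.25)·(-2.25) + (2.75)·(2.75)) / 3 = 20.75/3 = 6.9167
  S[U,V] = ((-2.25)·(-3) + (1.75)·(-3) + (-2.25)·(3) + (2.75)·(3)) / 3 = 3/3 = 1
  S[V,V] = ((-3)·(-3) + (-3)·(-3) + (3)·(3) + (3)·(3)) / 3 = 36/3 = 12

S is symmetric (S[j,i] = S[i,j]). Assembling:

S = [[6.9167, 1],
 [1, 12]]


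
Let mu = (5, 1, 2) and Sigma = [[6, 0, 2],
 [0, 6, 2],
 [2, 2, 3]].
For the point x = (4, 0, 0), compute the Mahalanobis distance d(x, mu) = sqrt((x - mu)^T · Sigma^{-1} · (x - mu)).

Step 1 — centre the observation: (x - mu) = (-1, -1, -2).

Step 2 — invert Sigma (cofactor / det for 3×3, or solve directly):
  Sigma^{-1} = [[0.2333, 0.0667, -0.2],
 [0.0667, 0.2333, -0.2],
 [-0.2, -0.2, 0.6]].

Step 3 — form the quadratic (x - mu)^T · Sigma^{-1} · (x - mu):
  Sigma^{-1} · (x - mu) = (0.1, 0.1, -0.8).
  (x - mu)^T · [Sigma^{-1} · (x - mu)] = (-1)·(0.1) + (-1)·(0.1) + (-2)·(-0.8) = 1.4.

Step 4 — take square root: d = √(1.4) ≈ 1.1832.

d(x, mu) = √(1.4) ≈ 1.1832


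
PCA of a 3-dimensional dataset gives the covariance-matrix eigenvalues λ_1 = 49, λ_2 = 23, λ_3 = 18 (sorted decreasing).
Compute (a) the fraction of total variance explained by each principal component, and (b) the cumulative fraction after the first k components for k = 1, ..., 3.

Step 1 — total variance = trace(Sigma) = Σ λ_i = 49 + 23 + 18 = 90.

Step 2 — fraction explained by component i = λ_i / Σ λ:
  PC1: 49/90 = 0.5444
  PC2: 23/90 = 0.2556
  PC3: 18/90 = 0.2

Step 3 — cumulative fraction after k components = (λ_1 + ... + λ_k) / Σ λ:
  k = 1: 49/90 = 0.5444
  k = 2: (49 + 23)/90 = 72/90 = 0.8
  k = 3: (49 + 23 + 18)/90 = 90/90 = 1

Summary (fraction, with percent):

explained: PC1 0.5444 (54.44%), PC2 0.2556 (25.56%), PC3 0.2 (20%);  cumulative: 0.5444, 0.8, 1


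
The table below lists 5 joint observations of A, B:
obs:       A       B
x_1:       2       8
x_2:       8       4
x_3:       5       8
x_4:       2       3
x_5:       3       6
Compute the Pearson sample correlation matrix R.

Step 1 — column means:
  mean(A) = (2 + 8 + 5 + 2 + 3) / 5 = 20/5 = 4
  mean(B) = (8 + 4 + 8 + 3 + 6) / 5 = 29/5 = 5.8

Step 2 — sample variances and covariances s[i,j] = (1/(n-1)) · Σ_k (x_{k,i} - mean_i) · (x_{k,j} - mean_j), with n-1 = 4:
  s[A,A] = ((-2)·(-2) + (4)·(4) + (1)·(1) + (-2)·(-2) + (-1)·(-1)) / 4 = 26/4 = 6.5
  s[A,B] = ((-2)·(2.2) + (4)·(-1.8) + (1)·(2.2) + (-2)·(-2.8) + (-1)·(0.2)) / 4 = -4/4 = -1
  s[B,B] = ((2.2)·(2.2) + (-1.8)·(-1.8) + (2.2)·(2.2) + (-2.8)·(-2.8) + (0.2)·(0.2)) / 4 = 20.8/4 = 5.2
  Sample standard deviations s_i = √(s[i,i]):
  s(A) = √(6.5) = 2.5495
  s(B) = √(5.2) = 2.2804

Step 3 — r_{ij} = s_{ij} / (s_i · s_j):
  r[A,A] = 1 (diagonal).
  r[A,B] = -1 / (2.5495 · 2.2804) = -1 / 5.8138 = -0.172
  r[B,B] = 1 (diagonal).

R is symmetric with unit diagonal. Assembling:

R = [[1, -0.172],
 [-0.172, 1]]


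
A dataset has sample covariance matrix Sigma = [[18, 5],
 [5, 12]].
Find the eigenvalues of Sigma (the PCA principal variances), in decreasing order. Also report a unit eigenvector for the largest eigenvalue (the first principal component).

Step 1 — characteristic polynomial of 2×2 Sigma:
  det(Sigma - λI) = λ² - trace · λ + det = 0.
  trace = 18 + 12 = 30, det = 18·12 - (5)² = 191.
Step 2 — discriminant:
  Δ = trace² - 4·det = 900 - 764 = 136.
Step 3 — eigenvalues:
  λ = (trace ± √Δ)/2 = (30 ± 11.6619)/2,
  λ_1 = 20.831,  λ_2 = 9.169.

Step 4 — unit eigenvector for λ_1: solve (Sigma - λ_1 I)v = 0. First row:
  (18 - 20.831)·v_x + (5)·v_y = 0, i.e. (-2.831)·v_x + (5)·v_y = 0,
  so v ∝ (b, λ_1 - a) = (5, 2.831) = u.
  ||u|| = √((5)² + (2.831)²) = √(33.0143) ≈ 5.7458,
  v_1 = u/||u|| ≈ (0.8702, 0.4927) (||v_1|| = 1).

λ_1 = 20.831,  λ_2 = 9.169;  v_1 ≈ (0.8702, 0.4927)


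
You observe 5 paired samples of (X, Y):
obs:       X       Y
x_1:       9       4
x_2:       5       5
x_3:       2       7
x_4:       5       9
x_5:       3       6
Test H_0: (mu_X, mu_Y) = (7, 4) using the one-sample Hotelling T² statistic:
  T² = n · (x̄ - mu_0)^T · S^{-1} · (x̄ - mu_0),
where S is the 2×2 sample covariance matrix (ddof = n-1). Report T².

Step 1 — sample mean vector:
  mean(X) = (9 + 5 + 2 + 5 + 3) / 5 = 24/5 = 4.8
  mean(Y) = (4 + 5 + 7 + 9 + 6) / 5 = 31/5 = 6.2
  x̄ = (4.8, 6.2),  deviation x̄ - mu_0 = (4.8, 6.2) - (7, 4) = (-2.2, 2.2).

Step 2 — sample covariance matrix, S[i,j] = (1/(n-1)) · Σ_k (x_{k,i} - mean_i) · (x_{k,j} - mean_j), divisor n-1 = 4:
  S[X,X] = ((4.2)·(4.2) + (0.2)·(0.2) + (-2.8)·(-2.8) + (0.2)·(0.2) + (-1.8)·(-1.8)) / 4 = 28.8/4 = 7.2
  S[X,Y] = ((4.2)·(-2.2) + (0.2)·(-1.2) + (-2.8)·(0.8) + (0.2)·(2.8) + (-1.8)·(-0.2)) / 4 = -10.8/4 = -2.7
  S[Y,Y] = ((-2.2)·(-2.2) + (-1.2)·(-1.2) + (0.8)·(0.8) + (2.8)·(2.8) + (-0.2)·(-0.2)) / 4 = 14.8/4 = 3.7
  S = [[7.2, -2.7],
 [-2.7, 3.7]].

Step 3 — invert S. det(S) = 7.2·3.7 - (-2.7)² = 19.35.
  S^{-1} = (1/det) · [[d, -b], [-b, a]] = [[0.1912, 0.1395],
 [0.1395, 0.3721]].

Step 4 — quadratic form (x̄ - mu_0)^T · S^{-1} · (x̄ - mu_0):
  S^{-1} · (x̄ - mu_0) = (-0.1137, 0.5116),
  (x̄ - mu_0)^T · [...] = (-2.2)·(-0.1137) + (2.2)·(0.5116) = 1.3757.

Step 5 — scale by n: T² = 5 · 1.3757 = 6.8786.

T² ≈ 6.8786


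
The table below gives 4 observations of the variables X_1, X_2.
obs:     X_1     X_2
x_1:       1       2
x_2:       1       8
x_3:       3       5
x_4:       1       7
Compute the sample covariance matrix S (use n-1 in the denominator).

Step 1 — column means:
  mean(X_1) = (1 + 1 + 3 + 1) / 4 = 6/4 = 1.5
  mean(X_2) = (2 + 8 + 5 + 7) / 4 = 22/4 = 5.5

Step 2 — sample covariance S[i,j] = (1/(n-1)) · Σ_k (x_{k,i} - mean_i) · (x_{k,j} - mean_j), with n-1 = 3.
  S[X_1,X_1] = ((-0.5)·(-0.5) + (-0.5)·(-0.5) + (1.5)·(1.5) + (-0.5)·(-0.5)) / 3 = 3/3 = 1
  S[X_1,X_2] = ((-0.5)·(-3.5) + (-0.5)·(2.5) + (1.5)·(-0.5) + (-0.5)·(1.5)) / 3 = -1/3 = -0.3333
  S[X_2,X_2] = ((-3.5)·(-3.5) + (2.5)·(2.5) + (-0.5)·(-0.5) + (1.5)·(1.5)) / 3 = 21/3 = 7

S is symmetric (S[j,i] = S[i,j]). Assembling:

S = [[1, -0.3333],
 [-0.3333, 7]]


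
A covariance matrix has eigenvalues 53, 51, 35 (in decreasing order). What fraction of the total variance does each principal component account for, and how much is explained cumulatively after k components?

Step 1 — total variance = trace(Sigma) = Σ λ_i = 53 + 51 + 35 = 139.

Step 2 — fraction explained by component i = λ_i / Σ λ:
  PC1: 53/139 = 0.3813
  PC2: 51/139 = 0.3669
  PC3: 35/139 = 0.2518

Step 3 — cumulative fraction after k components = (λ_1 + ... + λ_k) / Σ λ:
  k = 1: 53/139 = 0.3813
  k = 2: (53 + 51)/139 = 104/139 = 0.7482
  k = 3: (53 + 51 + 35)/139 = 139/139 = 1

Summary (fraction, with percent):

explained: PC1 0.3813 (38.13%), PC2 0.3669 (36.69%), PC3 0.2518 (25.18%);  cumulative: 0.3813, 0.7482, 1


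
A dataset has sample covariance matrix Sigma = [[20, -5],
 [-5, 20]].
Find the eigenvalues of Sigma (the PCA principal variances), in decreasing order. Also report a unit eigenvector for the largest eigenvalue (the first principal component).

Step 1 — characteristic polynomial of 2×2 Sigma:
  det(Sigma - λI) = λ² - trace · λ + det = 0.
  trace = 20 + 20 = 40, det = 20·20 - (-5)² = 375.
Step 2 — discriminant:
  Δ = trace² - 4·det = 1600 - 1500 = 100.
Step 3 — eigenvalues:
  λ = (trace ± √Δ)/2 = (40 ± 10)/2,
  λ_1 = 25,  λ_2 = 15.

Step 4 — unit eigenvector for λ_1: solve (Sigma - λ_1 I)v = 0. First row:
  (20 - 25)·v_x + (-5)·v_y = 0, i.e. (-5)·v_x + (-5)·v_y = 0,
  so v ∝ (b, λ_1 - a) = (-5, 5); multiply by -1 so the first entry is positive: u = (5, -5).
  ||u|| = √((5)² + (-5)²) = √(50) ≈ 7.0711,
  v_1 = u/||u|| ≈ (0.7071, -0.7071) (||v_1|| = 1).

λ_1 = 25,  λ_2 = 15;  v_1 ≈ (0.7071, -0.7071)


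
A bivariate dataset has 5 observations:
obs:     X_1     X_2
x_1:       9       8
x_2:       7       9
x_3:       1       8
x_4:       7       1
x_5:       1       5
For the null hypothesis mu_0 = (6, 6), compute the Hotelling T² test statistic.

Step 1 — sample mean vector:
  mean(X_1) = (9 + 7 + 1 + 7 + 1) / 5 = 25/5 = 5
  mean(X_2) = (8 + 9 + 8 + 1 + 5) / 5 = 31/5 = 6.2
  x̄ = (5, 6.2),  deviation x̄ - mu_0 = (5, 6.2) - (6, 6) = (-1, 0.2).

Step 2 — sample covariance matrix, S[i,j] = (1/(n-1)) · Σ_k (x_{k,i} - mean_i) · (x_{k,j} - mean_j), divisor n-1 = 4:
  S[X_1,X_1] = ((4)·(4) + (2)·(2) + (-4)·(-4) + (2)·(2) + (-4)·(-4)) / 4 = 56/4 = 14
  S[X_1,X_2] = ((4)·(1.8) + (2)·(2.8) + (-4)·(1.8) + (2)·(-5.2) + (-4)·(-1.2)) / 4 = 0/4 = 0
  S[X_2,X_2] = ((1.8)·(1.8) + (2.8)·(2.8) + (1.8)·(1.8) + (-5.2)·(-5.2) + (-1.2)·(-1.2)) / 4 = 42.8/4 = 10.7
  S = [[14, 0],
 [0, 10.7]].

Step 3 — invert S. det(S) = 14·10.7 - (0)² = 149.8.
  S^{-1} = (1/det) · [[d, -b], [-b, a]] = [[0.0714, 0],
 [0, 0.0935]].

Step 4 — quadratic form (x̄ - mu_0)^T · S^{-1} · (x̄ - mu_0):
  S^{-1} · (x̄ - mu_0) = (-0.0714, 0.0187),
  (x̄ - mu_0)^T · [...] = (-1)·(-0.0714) + (0.2)·(0.0187) = 0.0752.

Step 5 — scale by n: T² = 5 · 0.0752 = 0.3758.

T² ≈ 0.3758


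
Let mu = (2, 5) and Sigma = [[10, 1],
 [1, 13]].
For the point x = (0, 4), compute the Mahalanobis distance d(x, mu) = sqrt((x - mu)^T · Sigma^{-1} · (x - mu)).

Step 1 — centre the observation: (x - mu) = (-2, -1).

Step 2 — invert Sigma. det(Sigma) = 10·13 - (1)² = 129.
  Sigma^{-1} = (1/det) · [[d, -b], [-b, a]] = [[0.1008, -0.0078],
 [-0.0078, 0.0775]].

Step 3 — form the quadratic (x - mu)^T · Sigma^{-1} · (x - mu):
  Sigma^{-1} · (x - mu) = (-0.1938, -0.062).
  (x - mu)^T · [Sigma^{-1} · (x - mu)] = (-2)·(-0.1938) + (-1)·(-0.062) = 0.4496.

Step 4 — take square root: d = √(0.4496) ≈ 0.6705.

d(x, mu) = √(0.4496) ≈ 0.6705


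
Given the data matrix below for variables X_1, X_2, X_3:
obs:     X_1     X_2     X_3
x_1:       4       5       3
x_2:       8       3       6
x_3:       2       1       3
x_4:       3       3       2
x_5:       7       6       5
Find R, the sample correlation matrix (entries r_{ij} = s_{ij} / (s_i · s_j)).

Step 1 — column means:
  mean(X_1) = (4 + 8 + 2 + 3 + 7) / 5 = 24/5 = 4.8
  mean(X_2) = (5 + 3 + 1 + 3 + 6) / 5 = 18/5 = 3.6
  mean(X_3) = (3 + 6 + 3 + 2 + 5) / 5 = 19/5 = 3.8

Step 2 — sample variances and covariances s[i,j] = (1/(n-1)) · Σ_k (x_{k,i} - mean_i) · (x_{k,j} - mean_j), with n-1 = 4:
  s[X_1,X_1] = ((-0.8)·(-0.8) + (3.2)·(3.2) + (-2.8)·(-2.8) + (-1.8)·(-1.8) + (2.2)·(2.2)) / 4 = 26.8/4 = 6.7
  s[X_1,X_2] = ((-0.8)·(1.4) + (3.2)·(-0.6) + (-2.8)·(-2.6) + (-1.8)·(-0.6) + (2.2)·(2.4)) / 4 = 10.6/4 = 2.65
  s[X_1,X_3] = ((-0.8)·(-0.8) + (3.2)·(2.2) + (-2.8)·(-0.8) + (-1.8)·(-1.8) + (2.2)·(1.2)) / 4 = 15.8/4 = 3.95
  s[X_2,X_2] = ((1.4)·(1.4) + (-0.6)·(-0.6) + (-2.6)·(-2.6) + (-0.6)·(-0.6) + (2.4)·(2.4)) / 4 = 15.2/4 = 3.8
  s[X_2,X_3] = ((1.4)·(-0.8) + (-0.6)·(2.2) + (-2.6)·(-0.8) + (-0.6)·(-1.8) + (2.4)·(1.2)) / 4 = 3.6/4 = 0.9
  s[X_3,X_3] = ((-0.8)·(-0.8) + (2.2)·(2.2) + (-0.8)·(-0.8) + (-1.8)·(-1.8) + (1.2)·(1.2)) / 4 = 10.8/4 = 2.7
  Sample standard deviations s_i = √(s[i,i]):
  s(X_1) = √(6.7) = 2.5884
  s(X_2) = √(3.8) = 1.9494
  s(X_3) = √(2.7) = 1.6432

Step 3 — r_{ij} = s_{ij} / (s_i · s_j):
  r[X_1,X_1] = 1 (diagonal).
  r[X_1,X_2] = 2.65 / (2.5884 · 1.9494) = 2.65 / 5.0458 = 0.5252
  r[X_1,X_3] = 3.95 / (2.5884 · 1.6432) = 3.95 / 4.2532 = 0.9287
  r[X_2,X_2] = 1 (diagonal).
  r[X_2,X_3] = 0.9 / (1.9494 · 1.6432) = 0.9 / 3.2031 = 0.281
  r[X_3,X_3] = 1 (diagonal).

R is symmetric with unit diagonal. Assembling:

R = [[1, 0.5252, 0.9287],
 [0.5252, 1, 0.281],
 [0.9287, 0.281, 1]]


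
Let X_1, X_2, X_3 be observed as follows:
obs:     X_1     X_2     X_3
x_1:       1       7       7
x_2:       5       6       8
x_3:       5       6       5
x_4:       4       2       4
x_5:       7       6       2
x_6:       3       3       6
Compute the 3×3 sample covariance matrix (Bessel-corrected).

Step 1 — column means:
  mean(X_1) = (1 + 5 + 5 + 4 + 7 + 3) / 6 = 25/6 = 4.1667
  mean(X_2) = (7 + 6 + 6 + 2 + 6 + 3) / 6 = 30/6 = 5
  mean(X_3) = (7 + 8 + 5 + 4 + 2 + 6) / 6 = 32/6 = 5.3333

Step 2 — sample covariance S[i,j] = (1/(n-1)) · Σ_k (x_{k,i} - mean_i) · (x_{k,j} - mean_j), with n-1 = 5.
  S[X_1,X_1] = ((-3.1667)·(-3.1667) + (0.8333)·(0.8333) + (0.8333)·(0.8333) + (-0.1667)·(-0.1667) + (2.8333)·(2.8333) + (-1.1667)·(-1.1667)) / 5 = 20.8333/5 = 4.1667
  S[X_1,X_2] = ((-3.1667)·(2) + (0.8333)·(1) + (0.8333)·(1) + (-0.1667)·(-3) + (2.8333)·(1) + (-1.1667)·(-2)) / 5 = 1/5 = 0.2
  S[X_1,X_3] = ((-3.1667)·(1.6667) + (0.8333)·(2.6667) + (0.8333)·(-0.3333) + (-0.1667)·(-1.3333) + (2.8333)·(-3.3333) + (-1.1667)·(0.6667)) / 5 = -13.3333/5 = -2.6667
  S[X_2,X_2] = ((2)·(2) + (1)·(1) + (1)·(1) + (-3)·(-3) + (1)·(1) + (-2)·(-2)) / 5 = 20/5 = 4
  S[X_2,X_3] = ((2)·(1.6667) + (1)·(2.6667) + (1)·(-0.3333) + (-3)·(-1.3333) + (1)·(-3.3333) + (-2)·(0.6667)) / 5 = 5/5 = 1
  S[X_3,X_3] = ((1.6667)·(1.6667) + (2.6667)·(2.6667) + (-0.3333)·(-0.3333) + (-1.3333)·(-1.3333) + (-3.3333)·(-3.3333) + (0.6667)·(0.6667)) / 5 = 23.3333/5 = 4.6667

S is symmetric (S[j,i] = S[i,j]). Assembling:

S = [[4.1667, 0.2, -2.6667],
 [0.2, 4, 1],
 [-2.6667, 1, 4.6667]]


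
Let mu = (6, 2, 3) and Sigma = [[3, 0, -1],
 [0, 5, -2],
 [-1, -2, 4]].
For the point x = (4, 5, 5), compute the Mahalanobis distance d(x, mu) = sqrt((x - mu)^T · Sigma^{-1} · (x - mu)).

Step 1 — centre the observation: (x - mu) = (-2, 3, 2).

Step 2 — invert Sigma (cofactor / det for 3×3, or solve directly):
  Sigma^{-1} = [[0.3721, 0.0465, 0.1163],
 [0.0465, 0.2558, 0.1395],
 [0.1163, 0.1395, 0.3488]].

Step 3 — form the quadratic (x - mu)^T · Sigma^{-1} · (x - mu):
  Sigma^{-1} · (x - mu) = (-0.3721, 0.9535, 0.8837).
  (x - mu)^T · [Sigma^{-1} · (x - mu)] = (-2)·(-0.3721) + (3)·(0.9535) + (2)·(0.8837) = 5.3721.

Step 4 — take square root: d = √(5.3721) ≈ 2.3178.

d(x, mu) = √(5.3721) ≈ 2.3178


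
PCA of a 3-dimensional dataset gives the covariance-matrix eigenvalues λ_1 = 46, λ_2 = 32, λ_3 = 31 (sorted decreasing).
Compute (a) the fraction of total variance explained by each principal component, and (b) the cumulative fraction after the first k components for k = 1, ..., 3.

Step 1 — total variance = trace(Sigma) = Σ λ_i = 46 + 32 + 31 = 109.

Step 2 — fraction explained by component i = λ_i / Σ λ:
  PC1: 46/109 = 0.422
  PC2: 32/109 = 0.2936
  PC3: 31/109 = 0.2844

Step 3 — cumulative fraction after k components = (λ_1 + ... + λ_k) / Σ λ:
  k = 1: 46/109 = 0.422
  k = 2: (46 + 32)/109 = 78/109 = 0.7156
  k = 3: (46 + 32 + 31)/109 = 109/109 = 1

Summary (fraction, with percent):

explained: PC1 0.422 (42.2%), PC2 0.2936 (29.36%), PC3 0.2844 (28.44%);  cumulative: 0.422, 0.7156, 1


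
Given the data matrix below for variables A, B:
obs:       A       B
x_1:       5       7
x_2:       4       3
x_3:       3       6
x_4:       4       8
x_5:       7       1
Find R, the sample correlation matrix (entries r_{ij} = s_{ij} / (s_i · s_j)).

Step 1 — column means:
  mean(A) = (5 + 4 + 3 + 4 + 7) / 5 = 23/5 = 4.6
  mean(B) = (7 + 3 + 6 + 8 + 1) / 5 = 25/5 = 5

Step 2 — sample variances and covariances s[i,j] = (1/(n-1)) · Σ_k (x_{k,i} - mean_i) · (x_{k,j} - mean_j), with n-1 = 4:
  s[A,A] = ((0.4)·(0.4) + (-0.6)·(-0.6) + (-1.6)·(-1.6) + (-0.6)·(-0.6) + (2.4)·(2.4)) / 4 = 9.2/4 = 2.3
  s[A,B] = ((0.4)·(2) + (-0.6)·(-2) + (-1.6)·(1) + (-0.6)·(3) + (2.4)·(-4)) / 4 = -11/4 = -2.75
  s[B,B] = ((2)·(2) + (-2)·(-2) + (1)·(1) + (3)·(3) + (-4)·(-4)) / 4 = 34/4 = 8.5
  Sample standard deviations s_i = √(s[i,i]):
  s(A) = √(2.3) = 1.5166
  s(B) = √(8.5) = 2.9155

Step 3 — r_{ij} = s_{ij} / (s_i · s_j):
  r[A,A] = 1 (diagonal).
  r[A,B] = -2.75 / (1.5166 · 2.9155) = -2.75 / 4.4215 = -0.622
  r[B,B] = 1 (diagonal).

R is symmetric with unit diagonal. Assembling:

R = [[1, -0.622],
 [-0.622, 1]]


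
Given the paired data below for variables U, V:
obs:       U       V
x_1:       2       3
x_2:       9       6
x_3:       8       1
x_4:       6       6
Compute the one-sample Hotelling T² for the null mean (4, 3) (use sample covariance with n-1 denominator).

Step 1 — sample mean vector:
  mean(U) = (2 + 9 + 8 + 6) / 4 = 25/4 = 6.25
  mean(V) = (3 + 6 + 1 + 6) / 4 = 16/4 = 4
  x̄ = (6.25, 4),  deviation x̄ - mu_0 = (6.25, 4) - (4, 3) = (2.25, 1).

Step 2 — sample covariance matrix, S[i,j] = (1/(n-1)) · Σ_k (x_{k,i} - mean_i) · (x_{k,j} - mean_j), divisor n-1 = 3:
  S[U,U] = ((-4.25)·(-4.25) + (2.75)·(2.75) + (1.75)·(1.75) + (-0.25)·(-0.25)) / 3 = 28.75/3 = 9.5833
  S[U,V] = ((-4.25)·(-1) + (2.75)·(2) + (1.75)·(-3) + (-0.25)·(2)) / 3 = 4/3 = 1.3333
  S[V,V] = ((-1)·(-1) + (2)·(2) + (-3)·(-3) + (2)·(2)) / 3 = 18/3 = 6
  S = [[9.5833, 1.3333],
 [1.3333, 6]].

Step 3 — invert S. det(S) = 9.5833·6 - (1.3333)² = 55.7222.
  S^{-1} = (1/det) · [[d, -b], [-b, a]] = [[0.1077, -0.0239],
 [-0.0239, 0.172]].

Step 4 — quadratic form (x̄ - mu_0)^T · S^{-1} · (x̄ - mu_0):
  S^{-1} · (x̄ - mu_0) = (0.2183, 0.1181),
  (x̄ - mu_0)^T · [...] = (2.25)·(0.2183) + (1)·(0.1181) = 0.6094.

Step 5 — scale by n: T² = 4 · 0.6094 = 2.4377.

T² ≈ 2.4377


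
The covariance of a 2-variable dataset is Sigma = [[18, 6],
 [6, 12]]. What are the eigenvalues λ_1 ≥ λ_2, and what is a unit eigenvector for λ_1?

Step 1 — characteristic polynomial of 2×2 Sigma:
  det(Sigma - λI) = λ² - trace · λ + det = 0.
  trace = 18 + 12 = 30, det = 18·12 - (6)² = 180.
Step 2 — discriminant:
  Δ = trace² - 4·det = 900 - 720 = 180.
Step 3 — eigenvalues:
  λ = (trace ± √Δ)/2 = (30 ± 13.4164)/2,
  λ_1 = 21.7082,  λ_2 = 8.2918.

Step 4 — unit eigenvector for λ_1: solve (Sigma - λ_1 I)v = 0. First row:
  (18 - 21.7082)·v_x + (6)·v_y = 0, i.e. (-3.7082)·v_x + (6)·v_y = 0,
  so v ∝ (b, λ_1 - a) = (6, 3.7082) = u.
  ||u|| = √((6)² + (3.7082)²) = √(49.7508) ≈ 7.0534,
  v_1 = u/||u|| ≈ (0.8507, 0.5257) (||v_1|| = 1).

λ_1 = 21.7082,  λ_2 = 8.2918;  v_1 ≈ (0.8507, 0.5257)


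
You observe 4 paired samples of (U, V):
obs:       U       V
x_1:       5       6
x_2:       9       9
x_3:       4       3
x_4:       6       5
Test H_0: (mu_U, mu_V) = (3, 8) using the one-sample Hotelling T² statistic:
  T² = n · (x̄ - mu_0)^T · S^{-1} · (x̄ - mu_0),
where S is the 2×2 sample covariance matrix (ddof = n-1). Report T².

Step 1 — sample mean vector:
  mean(U) = (5 + 9 + 4 + 6) / 4 = 24/4 = 6
  mean(V) = (6 + 9 + 3 + 5) / 4 = 23/4 = 5.75
  x̄ = (6, 5.75),  deviation x̄ - mu_0 = (6, 5.75) - (3, 8) = (3, -2.25).

Step 2 — sample covariance matrix, S[i,j] = (1/(n-1)) · Σ_k (x_{k,i} - mean_i) · (x_{k,j} - mean_j), divisor n-1 = 3:
  S[U,U] = ((-1)·(-1) + (3)·(3) + (-2)·(-2) + (0)·(0)) / 3 = 14/3 = 4.6667
  S[U,V] = ((-1)·(0.25) + (3)·(3.25) + (-2)·(-2.75) + (0)·(-0.75)) / 3 = 15/3 = 5
  S[V,V] = ((0.25)·(0.25) + (3.25)·(3.25) + (-2.75)·(-2.75) + (-0.75)·(-0.75)) / 3 = 18.75/3 = 6.25
  S = [[4.6667, 5],
 [5, 6.25]].

Step 3 — invert S. det(S) = 4.6667·6.25 - (5)² = 4.1667.
  S^{-1} = (1/det) · [[d, -b], [-b, a]] = [[1.5, -1.2],
 [-1.2, 1.12]].

Step 4 — quadratic form (x̄ - mu_0)^T · S^{-1} · (x̄ - mu_0):
  S^{-1} · (x̄ - mu_0) = (7.2, -6.12),
  (x̄ - mu_0)^T · [...] = (3)·(7.2) + (-2.25)·(-6.12) = 35.37.

Step 5 — scale by n: T² = 4 · 35.37 = 141.48.

T² ≈ 141.48
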